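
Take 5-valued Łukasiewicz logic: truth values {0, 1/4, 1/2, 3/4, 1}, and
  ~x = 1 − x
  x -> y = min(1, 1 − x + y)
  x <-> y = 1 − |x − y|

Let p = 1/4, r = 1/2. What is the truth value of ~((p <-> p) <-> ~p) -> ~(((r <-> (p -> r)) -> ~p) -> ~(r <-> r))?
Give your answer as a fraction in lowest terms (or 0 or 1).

p <-> p = 1/4 <-> 1/4 = 1
~p = ~1/4 = 3/4
(p <-> p) <-> ~p = 1 <-> 3/4 = 3/4
~((p <-> p) <-> ~p) = ~3/4 = 1/4
p -> r = 1/4 -> 1/2 = 1
r <-> (p -> r) = 1/2 <-> 1 = 1/2
~p = ~1/4 = 3/4
(r <-> (p -> r)) -> ~p = 1/2 -> 3/4 = 1
r <-> r = 1/2 <-> 1/2 = 1
~(r <-> r) = ~1 = 0
((r <-> (p -> r)) -> ~p) -> ~(r <-> r) = 1 -> 0 = 0
~(((r <-> (p -> r)) -> ~p) -> ~(r <-> r)) = ~0 = 1
~((p <-> p) <-> ~p) -> ~(((r <-> (p -> r)) -> ~p) -> ~(r <-> r)) = 1/4 -> 1 = 1

1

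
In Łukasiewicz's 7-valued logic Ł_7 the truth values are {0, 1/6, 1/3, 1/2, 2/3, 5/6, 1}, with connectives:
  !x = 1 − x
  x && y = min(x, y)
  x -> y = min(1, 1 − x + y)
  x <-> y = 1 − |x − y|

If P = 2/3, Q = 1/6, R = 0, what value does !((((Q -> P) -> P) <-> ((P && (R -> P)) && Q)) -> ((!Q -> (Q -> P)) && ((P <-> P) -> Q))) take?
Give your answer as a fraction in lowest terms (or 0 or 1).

Q -> P = 1/6 -> 2/3 = 1
(Q -> P) -> P = 1 -> 2/3 = 2/3
R -> P = 0 -> 2/3 = 1
P && (R -> P) = 2/3 && 1 = 2/3
(P && (R -> P)) && Q = 2/3 && 1/6 = 1/6
((Q -> P) -> P) <-> ((P && (R -> P)) && Q) = 2/3 <-> 1/6 = 1/2
!Q = !1/6 = 5/6
Q -> P = 1/6 -> 2/3 = 1
!Q -> (Q -> P) = 5/6 -> 1 = 1
P <-> P = 2/3 <-> 2/3 = 1
(P <-> P) -> Q = 1 -> 1/6 = 1/6
(!Q -> (Q -> P)) && ((P <-> P) -> Q) = 1 && 1/6 = 1/6
(((Q -> P) -> P) <-> ((P && (R -> P)) && Q)) -> ((!Q -> (Q -> P)) && ((P <-> P) -> Q)) = 1/2 -> 1/6 = 2/3
!((((Q -> P) -> P) <-> ((P && (R -> P)) && Q)) -> ((!Q -> (Q -> P)) && ((P <-> P) -> Q))) = !2/3 = 1/3

1/3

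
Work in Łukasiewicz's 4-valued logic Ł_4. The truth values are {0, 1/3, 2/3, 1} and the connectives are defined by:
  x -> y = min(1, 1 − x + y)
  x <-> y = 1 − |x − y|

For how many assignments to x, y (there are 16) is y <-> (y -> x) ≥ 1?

x = 0, y = 0 ↦ 0  <
x = 0, y = 1/3 ↦ 2/3  <
x = 0, y = 2/3 ↦ 2/3  <
x = 0, y = 1 ↦ 0  <
x = 1/3, y = 0 ↦ 0  <
x = 1/3, y = 1/3 ↦ 1/3  <
x = 1/3, y = 2/3 ↦ 1  ≥
x = 1/3, y = 1 ↦ 1/3  <
x = 2/3, y = 0 ↦ 0  <
x = 2/3, y = 1/3 ↦ 1/3  <
x = 2/3, y = 2/3 ↦ 2/3  <
x = 2/3, y = 1 ↦ 2/3  <
x = 1, y = 0 ↦ 0  <
x = 1, y = 1/3 ↦ 1/3  <
x = 1, y = 2/3 ↦ 2/3  <
x = 1, y = 1 ↦ 1  ≥
So 2 of the 16 assignments meet the threshold.

2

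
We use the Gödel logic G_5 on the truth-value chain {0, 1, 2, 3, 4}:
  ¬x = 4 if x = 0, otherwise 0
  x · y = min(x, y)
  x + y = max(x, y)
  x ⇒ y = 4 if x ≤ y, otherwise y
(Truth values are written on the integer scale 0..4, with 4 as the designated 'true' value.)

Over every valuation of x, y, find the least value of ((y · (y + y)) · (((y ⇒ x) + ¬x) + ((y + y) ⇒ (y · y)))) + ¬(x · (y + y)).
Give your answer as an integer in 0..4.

1

Take x = 1, y = 1:
y + y = 1 + 1 = 1
y · (y + y) = 1 · 1 = 1
y ⇒ x = 1 ⇒ 1 = 4
¬x = ¬1 = 0
(y ⇒ x) + ¬x = 4 + 0 = 4
y + y = 1 + 1 = 1
y · y = 1 · 1 = 1
(y + y) ⇒ (y · y) = 1 ⇒ 1 = 4
((y ⇒ x) + ¬x) + ((y + y) ⇒ (y · y)) = 4 + 4 = 4
(y · (y + y)) · (((y ⇒ x) + ¬x) + ((y + y) ⇒ (y · y))) = 1 · 4 = 1
y + y = 1 + 1 = 1
x · (y + y) = 1 · 1 = 1
¬(x · (y + y)) = ¬1 = 0
((y · (y + y)) · (((y ⇒ x) + ¬x) + ((y + y) ⇒ (y · y)))) + ¬(x · (y + y)) = 1 + 0 = 1
No assignment yields a value below 1, so this is the minimum.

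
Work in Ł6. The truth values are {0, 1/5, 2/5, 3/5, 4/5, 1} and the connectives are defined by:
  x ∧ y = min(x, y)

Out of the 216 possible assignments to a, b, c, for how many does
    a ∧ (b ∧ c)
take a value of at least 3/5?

27

value 1: 1 assignment (counts)
value 4/5: 7 assignments (counts)
value 3/5: 19 assignments (counts)
value 2/5: 37 assignments
value 1/5: 61 assignments
value 0: 91 assignments
So 27 of the 216 assignments meet the threshold.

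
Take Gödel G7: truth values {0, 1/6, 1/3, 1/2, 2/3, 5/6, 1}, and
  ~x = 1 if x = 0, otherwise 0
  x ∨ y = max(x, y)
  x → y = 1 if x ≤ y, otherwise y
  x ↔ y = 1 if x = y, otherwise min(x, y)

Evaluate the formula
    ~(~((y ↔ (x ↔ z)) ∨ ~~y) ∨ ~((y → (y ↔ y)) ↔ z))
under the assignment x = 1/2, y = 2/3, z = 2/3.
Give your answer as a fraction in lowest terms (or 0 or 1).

x ↔ z = 1/2 ↔ 2/3 = 1/2
y ↔ (x ↔ z) = 2/3 ↔ 1/2 = 1/2
~y = ~2/3 = 0
~~y = ~0 = 1
(y ↔ (x ↔ z)) ∨ ~~y = 1/2 ∨ 1 = 1
~((y ↔ (x ↔ z)) ∨ ~~y) = ~1 = 0
y ↔ y = 2/3 ↔ 2/3 = 1
y → (y ↔ y) = 2/3 → 1 = 1
(y → (y ↔ y)) ↔ z = 1 ↔ 2/3 = 2/3
~((y → (y ↔ y)) ↔ z) = ~2/3 = 0
~((y ↔ (x ↔ z)) ∨ ~~y) ∨ ~((y → (y ↔ y)) ↔ z) = 0 ∨ 0 = 0
~(~((y ↔ (x ↔ z)) ∨ ~~y) ∨ ~((y → (y ↔ y)) ↔ z)) = ~0 = 1

1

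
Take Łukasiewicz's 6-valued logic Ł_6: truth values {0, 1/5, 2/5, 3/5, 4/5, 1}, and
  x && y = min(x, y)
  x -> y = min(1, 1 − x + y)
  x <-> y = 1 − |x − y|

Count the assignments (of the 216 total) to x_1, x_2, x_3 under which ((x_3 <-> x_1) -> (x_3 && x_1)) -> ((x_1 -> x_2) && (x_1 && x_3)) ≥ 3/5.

129

value 1: 27 assignments (counts)
value 4/5: 53 assignments (counts)
value 3/5: 49 assignments (counts)
value 2/5: 42 assignments
value 1/5: 28 assignments
value 0: 17 assignments
So 129 of the 216 assignments meet the threshold.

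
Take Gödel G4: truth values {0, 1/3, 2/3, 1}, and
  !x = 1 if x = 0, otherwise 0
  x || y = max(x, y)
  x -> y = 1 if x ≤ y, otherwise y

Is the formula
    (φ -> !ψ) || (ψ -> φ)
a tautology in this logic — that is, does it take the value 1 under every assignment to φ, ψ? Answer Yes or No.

Counterexample: take φ = 1/3, ψ = 2/3.
!ψ = !2/3 = 0
φ -> !ψ = 1/3 -> 0 = 0
ψ -> φ = 2/3 -> 1/3 = 1/3
(φ -> !ψ) || (ψ -> φ) = 0 || 1/3 = 1/3
This gives 1/3 ≠ 1.

No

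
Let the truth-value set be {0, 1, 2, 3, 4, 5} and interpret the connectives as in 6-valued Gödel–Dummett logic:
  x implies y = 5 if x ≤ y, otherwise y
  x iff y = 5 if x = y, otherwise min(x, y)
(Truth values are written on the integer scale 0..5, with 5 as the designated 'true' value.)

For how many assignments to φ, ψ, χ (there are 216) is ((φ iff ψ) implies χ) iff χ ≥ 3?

164

value 5: 106 assignments (counts)
value 4: 30 assignments (counts)
value 3: 28 assignments (counts)
value 2: 24 assignments
value 1: 18 assignments
value 0: 10 assignments
So 164 of the 216 assignments meet the threshold.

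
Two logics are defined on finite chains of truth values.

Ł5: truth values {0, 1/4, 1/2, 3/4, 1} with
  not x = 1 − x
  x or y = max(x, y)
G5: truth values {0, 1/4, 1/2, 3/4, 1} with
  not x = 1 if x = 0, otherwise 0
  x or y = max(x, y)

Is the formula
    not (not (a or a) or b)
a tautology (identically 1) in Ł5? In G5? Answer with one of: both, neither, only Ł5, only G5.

In Ł5: at a = 0, b = 0 the value is 0 — not a tautology.
In G5: at a = 0, b = 0 the value is 0 — not a tautology.

neither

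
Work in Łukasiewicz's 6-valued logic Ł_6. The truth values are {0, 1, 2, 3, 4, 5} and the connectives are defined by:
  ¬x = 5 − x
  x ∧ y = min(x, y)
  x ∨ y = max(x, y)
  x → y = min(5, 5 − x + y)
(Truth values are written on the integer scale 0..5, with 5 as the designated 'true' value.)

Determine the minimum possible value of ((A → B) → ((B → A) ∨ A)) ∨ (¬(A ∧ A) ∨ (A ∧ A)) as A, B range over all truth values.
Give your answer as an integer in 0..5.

3

Take A = 2, B = 4:
A → B = 2 → 4 = 5
B → A = 4 → 2 = 3
(B → A) ∨ A = 3 ∨ 2 = 3
(A → B) → ((B → A) ∨ A) = 5 → 3 = 3
A ∧ A = 2 ∧ 2 = 2
¬(A ∧ A) = ¬2 = 3
A ∧ A = 2 ∧ 2 = 2
¬(A ∧ A) ∨ (A ∧ A) = 3 ∨ 2 = 3
((A → B) → ((B → A) ∨ A)) ∨ (¬(A ∧ A) ∨ (A ∧ A)) = 3 ∨ 3 = 3
No assignment yields a value below 3, so this is the minimum.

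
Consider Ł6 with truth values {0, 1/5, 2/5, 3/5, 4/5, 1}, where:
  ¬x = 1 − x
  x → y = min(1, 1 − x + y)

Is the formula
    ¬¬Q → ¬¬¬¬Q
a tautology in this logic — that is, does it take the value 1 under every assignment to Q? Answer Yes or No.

Q = 0 ↦ 1
Q = 1/5 ↦ 1
Q = 2/5 ↦ 1
Q = 3/5 ↦ 1
Q = 4/5 ↦ 1
Q = 1 ↦ 1
Every assignment gives a value ≥ 1.

Yes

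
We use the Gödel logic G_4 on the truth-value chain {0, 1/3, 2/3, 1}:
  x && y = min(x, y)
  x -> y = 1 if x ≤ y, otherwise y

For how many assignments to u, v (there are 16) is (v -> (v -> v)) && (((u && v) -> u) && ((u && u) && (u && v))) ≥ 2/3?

u = 0, v = 0 ↦ 0  <
u = 0, v = 1/3 ↦ 0  <
u = 0, v = 2/3 ↦ 0  <
u = 0, v = 1 ↦ 0  <
u = 1/3, v = 0 ↦ 0  <
u = 1/3, v = 1/3 ↦ 1/3  <
u = 1/3, v = 2/3 ↦ 1/3  <
u = 1/3, v = 1 ↦ 1/3  <
u = 2/3, v = 0 ↦ 0  <
u = 2/3, v = 1/3 ↦ 1/3  <
u = 2/3, v = 2/3 ↦ 2/3  ≥
u = 2/3, v = 1 ↦ 2/3  ≥
u = 1, v = 0 ↦ 0  <
u = 1, v = 1/3 ↦ 1/3  <
u = 1, v = 2/3 ↦ 2/3  ≥
u = 1, v = 1 ↦ 1  ≥
So 4 of the 16 assignments meet the threshold.

4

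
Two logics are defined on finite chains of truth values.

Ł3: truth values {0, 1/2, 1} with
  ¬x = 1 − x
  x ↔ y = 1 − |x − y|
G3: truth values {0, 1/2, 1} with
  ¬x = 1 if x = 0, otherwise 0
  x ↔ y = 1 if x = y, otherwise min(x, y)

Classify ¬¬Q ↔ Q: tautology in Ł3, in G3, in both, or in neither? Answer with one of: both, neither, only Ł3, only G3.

only Ł3

In Ł3: every assignment gives 1 — tautology.
In G3: at Q = 1/2 the value is 1/2 — not a tautology.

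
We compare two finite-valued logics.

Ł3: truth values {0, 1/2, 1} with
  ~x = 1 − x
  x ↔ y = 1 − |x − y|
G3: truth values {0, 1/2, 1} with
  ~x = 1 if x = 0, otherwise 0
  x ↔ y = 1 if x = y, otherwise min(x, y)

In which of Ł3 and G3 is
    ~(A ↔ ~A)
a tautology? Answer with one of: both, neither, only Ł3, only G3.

only G3

In Ł3: at A = 1/2 the value is 0 — not a tautology.
In G3: every assignment gives 1 — tautology.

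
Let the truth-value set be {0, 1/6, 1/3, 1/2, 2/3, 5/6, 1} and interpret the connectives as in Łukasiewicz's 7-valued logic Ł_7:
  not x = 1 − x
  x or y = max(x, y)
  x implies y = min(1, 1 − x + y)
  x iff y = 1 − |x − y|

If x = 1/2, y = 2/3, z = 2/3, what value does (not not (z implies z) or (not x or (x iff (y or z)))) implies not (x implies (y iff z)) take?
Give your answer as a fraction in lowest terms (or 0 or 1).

z implies z = 2/3 implies 2/3 = 1
not (z implies z) = not 1 = 0
not not (z implies z) = not 0 = 1
not x = not 1/2 = 1/2
y or z = 2/3 or 2/3 = 2/3
x iff (y or z) = 1/2 iff 2/3 = 5/6
not x or (x iff (y or z)) = 1/2 or 5/6 = 5/6
not not (z implies z) or (not x or (x iff (y or z))) = 1 or 5/6 = 1
y iff z = 2/3 iff 2/3 = 1
x implies (y iff z) = 1/2 implies 1 = 1
not (x implies (y iff z)) = not 1 = 0
(not not (z implies z) or (not x or (x iff (y or z)))) implies not (x implies (y iff z)) = 1 implies 0 = 0

0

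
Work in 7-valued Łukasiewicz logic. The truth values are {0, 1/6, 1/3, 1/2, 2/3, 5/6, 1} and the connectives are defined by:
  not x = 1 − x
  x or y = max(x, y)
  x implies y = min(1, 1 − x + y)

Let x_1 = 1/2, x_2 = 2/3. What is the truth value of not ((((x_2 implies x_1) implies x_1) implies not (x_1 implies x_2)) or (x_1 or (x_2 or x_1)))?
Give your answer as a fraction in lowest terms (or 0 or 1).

1/3

x_2 implies x_1 = 2/3 implies 1/2 = 5/6
(x_2 implies x_1) implies x_1 = 5/6 implies 1/2 = 2/3
x_1 implies x_2 = 1/2 implies 2/3 = 1
not (x_1 implies x_2) = not 1 = 0
((x_2 implies x_1) implies x_1) implies not (x_1 implies x_2) = 2/3 implies 0 = 1/3
x_2 or x_1 = 2/3 or 1/2 = 2/3
x_1 or (x_2 or x_1) = 1/2 or 2/3 = 2/3
(((x_2 implies x_1) implies x_1) implies not (x_1 implies x_2)) or (x_1 or (x_2 or x_1)) = 1/3 or 2/3 = 2/3
not ((((x_2 implies x_1) implies x_1) implies not (x_1 implies x_2)) or (x_1 or (x_2 or x_1))) = not 2/3 = 1/3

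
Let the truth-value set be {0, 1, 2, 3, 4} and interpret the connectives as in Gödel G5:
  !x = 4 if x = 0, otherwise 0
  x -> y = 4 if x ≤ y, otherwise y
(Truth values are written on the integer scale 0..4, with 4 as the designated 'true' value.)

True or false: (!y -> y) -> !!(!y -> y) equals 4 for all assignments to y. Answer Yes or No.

Yes

y = 0 ↦ 4
y = 1 ↦ 4
y = 2 ↦ 4
y = 3 ↦ 4
y = 4 ↦ 4
Every assignment gives a value ≥ 4.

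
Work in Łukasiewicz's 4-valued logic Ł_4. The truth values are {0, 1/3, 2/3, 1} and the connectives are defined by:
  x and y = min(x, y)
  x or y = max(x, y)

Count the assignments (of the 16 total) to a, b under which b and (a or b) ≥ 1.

a = 0, b = 0 ↦ 0  <
a = 0, b = 1/3 ↦ 1/3  <
a = 0, b = 2/3 ↦ 2/3  <
a = 0, b = 1 ↦ 1  ≥
a = 1/3, b = 0 ↦ 0  <
a = 1/3, b = 1/3 ↦ 1/3  <
a = 1/3, b = 2/3 ↦ 2/3  <
a = 1/3, b = 1 ↦ 1  ≥
a = 2/3, b = 0 ↦ 0  <
a = 2/3, b = 1/3 ↦ 1/3  <
a = 2/3, b = 2/3 ↦ 2/3  <
a = 2/3, b = 1 ↦ 1  ≥
a = 1, b = 0 ↦ 0  <
a = 1, b = 1/3 ↦ 1/3  <
a = 1, b = 2/3 ↦ 2/3  <
a = 1, b = 1 ↦ 1  ≥
So 4 of the 16 assignments meet the threshold.

4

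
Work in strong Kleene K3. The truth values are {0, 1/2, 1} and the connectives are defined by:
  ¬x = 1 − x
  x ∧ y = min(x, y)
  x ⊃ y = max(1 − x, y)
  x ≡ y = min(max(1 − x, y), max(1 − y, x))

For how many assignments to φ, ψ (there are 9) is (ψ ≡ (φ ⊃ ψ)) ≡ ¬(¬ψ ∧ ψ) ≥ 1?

4

φ = 0, ψ = 0 ↦ 0  <
φ = 0, ψ = 1/2 ↦ 1/2  <
φ = 0, ψ = 1 ↦ 1  ≥
φ = 1/2, ψ = 0 ↦ 1/2  <
φ = 1/2, ψ = 1/2 ↦ 1/2  <
φ = 1/2, ψ = 1 ↦ 1  ≥
φ = 1, ψ = 0 ↦ 1  ≥
φ = 1, ψ = 1/2 ↦ 1/2  <
φ = 1, ψ = 1 ↦ 1  ≥
So 4 of the 9 assignments meet the threshold.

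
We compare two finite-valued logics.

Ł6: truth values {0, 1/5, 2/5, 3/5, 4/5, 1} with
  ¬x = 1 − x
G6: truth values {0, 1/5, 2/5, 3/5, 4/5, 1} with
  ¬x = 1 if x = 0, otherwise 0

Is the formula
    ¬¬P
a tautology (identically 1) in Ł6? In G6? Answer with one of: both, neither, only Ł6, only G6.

neither

In Ł6: at P = 0 the value is 0 — not a tautology.
In G6: at P = 0 the value is 0 — not a tautology.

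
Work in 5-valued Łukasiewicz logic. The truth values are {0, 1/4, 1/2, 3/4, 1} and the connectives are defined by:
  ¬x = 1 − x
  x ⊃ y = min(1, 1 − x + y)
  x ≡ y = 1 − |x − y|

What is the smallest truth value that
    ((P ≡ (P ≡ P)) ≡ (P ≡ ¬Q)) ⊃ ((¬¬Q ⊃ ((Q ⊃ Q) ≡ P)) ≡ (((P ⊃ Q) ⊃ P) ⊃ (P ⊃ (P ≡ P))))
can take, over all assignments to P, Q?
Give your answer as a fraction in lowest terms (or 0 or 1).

1/2

Take P = 1/2, Q = 1:
P ≡ P = 1/2 ≡ 1/2 = 1
P ≡ (P ≡ P) = 1/2 ≡ 1 = 1/2
¬Q = ¬1 = 0
P ≡ ¬Q = 1/2 ≡ 0 = 1/2
(P ≡ (P ≡ P)) ≡ (P ≡ ¬Q) = 1/2 ≡ 1/2 = 1
¬Q = ¬1 = 0
¬¬Q = ¬0 = 1
Q ⊃ Q = 1 ⊃ 1 = 1
(Q ⊃ Q) ≡ P = 1 ≡ 1/2 = 1/2
¬¬Q ⊃ ((Q ⊃ Q) ≡ P) = 1 ⊃ 1/2 = 1/2
P ⊃ Q = 1/2 ⊃ 1 = 1
(P ⊃ Q) ⊃ P = 1 ⊃ 1/2 = 1/2
P ≡ P = 1/2 ≡ 1/2 = 1
P ⊃ (P ≡ P) = 1/2 ⊃ 1 = 1
((P ⊃ Q) ⊃ P) ⊃ (P ⊃ (P ≡ P)) = 1/2 ⊃ 1 = 1
(¬¬Q ⊃ ((Q ⊃ Q) ≡ P)) ≡ (((P ⊃ Q) ⊃ P) ⊃ (P ⊃ (P ≡ P))) = 1/2 ≡ 1 = 1/2
((P ≡ (P ≡ P)) ≡ (P ≡ ¬Q)) ⊃ ((¬¬Q ⊃ ((Q ⊃ Q) ≡ P)) ≡ (((P ⊃ Q) ⊃ P) ⊃ (P ⊃ (P ≡ P)))) = 1 ⊃ 1/2 = 1/2
No assignment yields a value below 1/2, so this is the minimum.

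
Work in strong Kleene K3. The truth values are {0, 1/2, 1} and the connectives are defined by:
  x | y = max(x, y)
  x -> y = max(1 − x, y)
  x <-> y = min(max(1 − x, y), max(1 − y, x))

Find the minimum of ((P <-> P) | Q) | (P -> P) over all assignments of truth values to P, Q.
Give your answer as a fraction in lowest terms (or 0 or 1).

Take P = 1/2, Q = 0:
P <-> P = 1/2 <-> 1/2 = 1/2
(P <-> P) | Q = 1/2 | 0 = 1/2
P -> P = 1/2 -> 1/2 = 1/2
((P <-> P) | Q) | (P -> P) = 1/2 | 1/2 = 1/2
No assignment yields a value below 1/2, so this is the minimum.

1/2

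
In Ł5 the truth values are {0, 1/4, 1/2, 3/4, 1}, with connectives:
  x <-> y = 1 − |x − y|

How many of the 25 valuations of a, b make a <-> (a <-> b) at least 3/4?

value 1: 7 assignments (counts)
value 3/4: 7 assignments (counts)
value 1/2: 6 assignments
value 1/4: 3 assignments
value 0: 2 assignments
So 14 of the 25 assignments meet the threshold.

14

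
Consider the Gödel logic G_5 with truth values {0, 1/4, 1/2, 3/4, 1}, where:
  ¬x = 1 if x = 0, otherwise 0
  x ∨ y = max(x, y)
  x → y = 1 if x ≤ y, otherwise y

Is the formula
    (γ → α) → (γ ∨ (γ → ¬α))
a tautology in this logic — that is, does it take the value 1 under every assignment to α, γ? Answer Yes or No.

No

Counterexample: take α = 1/4, γ = 1/4.
γ → α = 1/4 → 1/4 = 1
¬α = ¬1/4 = 0
γ → ¬α = 1/4 → 0 = 0
γ ∨ (γ → ¬α) = 1/4 ∨ 0 = 1/4
(γ → α) → (γ ∨ (γ → ¬α)) = 1 → 1/4 = 1/4
This gives 1/4 ≠ 1.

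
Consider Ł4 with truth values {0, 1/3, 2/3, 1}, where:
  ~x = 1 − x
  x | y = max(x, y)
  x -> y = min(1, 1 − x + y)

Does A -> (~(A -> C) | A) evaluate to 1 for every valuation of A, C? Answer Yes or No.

Yes

A = 0, C = 0 ↦ 1
A = 0, C = 1/3 ↦ 1
A = 0, C = 2/3 ↦ 1
A = 0, C = 1 ↦ 1
A = 1/3, C = 0 ↦ 1
A = 1/3, C = 1/3 ↦ 1
A = 1/3, C = 2/3 ↦ 1
A = 1/3, C = 1 ↦ 1
A = 2/3, C = 0 ↦ 1
A = 2/3, C = 1/3 ↦ 1
A = 2/3, C = 2/3 ↦ 1
A = 2/3, C = 1 ↦ 1
A = 1, C = 0 ↦ 1
A = 1, C = 1/3 ↦ 1
A = 1, C = 2/3 ↦ 1
A = 1, C = 1 ↦ 1
Every assignment gives a value ≥ 1.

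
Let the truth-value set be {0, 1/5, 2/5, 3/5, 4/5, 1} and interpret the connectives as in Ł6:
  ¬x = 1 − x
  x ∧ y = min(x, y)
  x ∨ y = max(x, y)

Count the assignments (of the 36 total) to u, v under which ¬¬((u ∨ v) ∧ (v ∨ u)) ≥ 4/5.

20

value 1: 11 assignments (counts)
value 4/5: 9 assignments (counts)
value 3/5: 7 assignments
value 2/5: 5 assignments
value 1/5: 3 assignments
value 0: 1 assignment
So 20 of the 36 assignments meet the threshold.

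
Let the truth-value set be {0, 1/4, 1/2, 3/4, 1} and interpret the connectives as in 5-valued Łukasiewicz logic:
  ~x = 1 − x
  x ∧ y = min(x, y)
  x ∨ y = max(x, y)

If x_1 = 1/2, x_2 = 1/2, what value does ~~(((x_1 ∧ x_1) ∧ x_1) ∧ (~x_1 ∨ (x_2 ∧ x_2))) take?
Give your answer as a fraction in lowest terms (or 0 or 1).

x_1 ∧ x_1 = 1/2 ∧ 1/2 = 1/2
(x_1 ∧ x_1) ∧ x_1 = 1/2 ∧ 1/2 = 1/2
~x_1 = ~1/2 = 1/2
x_2 ∧ x_2 = 1/2 ∧ 1/2 = 1/2
~x_1 ∨ (x_2 ∧ x_2) = 1/2 ∨ 1/2 = 1/2
((x_1 ∧ x_1) ∧ x_1) ∧ (~x_1 ∨ (x_2 ∧ x_2)) = 1/2 ∧ 1/2 = 1/2
~(((x_1 ∧ x_1) ∧ x_1) ∧ (~x_1 ∨ (x_2 ∧ x_2))) = ~1/2 = 1/2
~~(((x_1 ∧ x_1) ∧ x_1) ∧ (~x_1 ∨ (x_2 ∧ x_2))) = ~1/2 = 1/2

1/2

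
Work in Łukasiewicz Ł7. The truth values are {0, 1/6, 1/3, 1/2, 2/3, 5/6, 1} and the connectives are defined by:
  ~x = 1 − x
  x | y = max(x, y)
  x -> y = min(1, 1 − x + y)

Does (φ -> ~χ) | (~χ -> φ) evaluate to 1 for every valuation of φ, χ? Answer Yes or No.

At φ = 0, χ = 2/3, for instance:
~χ = ~2/3 = 1/3
φ -> ~χ = 0 -> 1/3 = 1
~χ -> φ = 1/3 -> 0 = 2/3
(φ -> ~χ) | (~χ -> φ) = 1 | 2/3 = 1
and checking the remaining 48 assignments likewise gives ≥ 1 in every case.

Yes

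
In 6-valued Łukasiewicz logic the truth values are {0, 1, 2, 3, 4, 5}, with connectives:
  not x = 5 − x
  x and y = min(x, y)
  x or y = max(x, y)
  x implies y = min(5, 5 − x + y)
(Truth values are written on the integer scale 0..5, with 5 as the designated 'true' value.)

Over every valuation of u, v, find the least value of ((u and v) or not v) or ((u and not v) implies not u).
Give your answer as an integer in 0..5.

Take u = 4, v = 2:
u and v = 4 and 2 = 2
not v = not 2 = 3
(u and v) or not v = 2 or 3 = 3
not v = not 2 = 3
u and not v = 4 and 3 = 3
not u = not 4 = 1
(u and not v) implies not u = 3 implies 1 = 3
((u and v) or not v) or ((u and not v) implies not u) = 3 or 3 = 3
No assignment yields a value below 3, so this is the minimum.

3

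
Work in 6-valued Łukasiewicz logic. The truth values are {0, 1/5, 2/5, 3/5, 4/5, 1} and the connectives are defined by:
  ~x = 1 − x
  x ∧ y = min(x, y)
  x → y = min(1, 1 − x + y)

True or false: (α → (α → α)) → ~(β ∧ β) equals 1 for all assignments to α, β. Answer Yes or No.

Counterexample: take α = 0, β = 1/5.
α → α = 0 → 0 = 1
α → (α → α) = 0 → 1 = 1
β ∧ β = 1/5 ∧ 1/5 = 1/5
~(β ∧ β) = ~1/5 = 4/5
(α → (α → α)) → ~(β ∧ β) = 1 → 4/5 = 4/5
This gives 4/5 ≠ 1.

No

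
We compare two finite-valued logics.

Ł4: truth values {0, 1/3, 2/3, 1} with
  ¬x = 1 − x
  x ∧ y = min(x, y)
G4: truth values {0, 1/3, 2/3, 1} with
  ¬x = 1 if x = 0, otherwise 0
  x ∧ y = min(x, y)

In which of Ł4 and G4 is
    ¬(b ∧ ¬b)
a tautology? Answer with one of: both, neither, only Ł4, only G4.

only G4

In Ł4: at b = 1/3 the value is 2/3 — not a tautology.
In G4: every assignment gives 1 — tautology.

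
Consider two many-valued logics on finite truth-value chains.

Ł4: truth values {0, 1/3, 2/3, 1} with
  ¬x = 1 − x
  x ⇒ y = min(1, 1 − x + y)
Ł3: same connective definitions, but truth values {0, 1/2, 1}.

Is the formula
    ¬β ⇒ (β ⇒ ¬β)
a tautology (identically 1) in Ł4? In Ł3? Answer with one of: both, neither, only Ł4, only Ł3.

In Ł4: every assignment gives 1 — tautology.
In Ł3: every assignment gives 1 — tautology.

both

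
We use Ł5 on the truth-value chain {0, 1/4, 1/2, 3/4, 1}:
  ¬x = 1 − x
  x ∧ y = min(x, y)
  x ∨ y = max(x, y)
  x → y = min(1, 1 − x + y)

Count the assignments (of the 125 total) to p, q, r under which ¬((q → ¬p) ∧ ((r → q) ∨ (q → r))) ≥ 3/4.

value 1: 5 assignments (counts)
value 3/4: 10 assignments (counts)
value 1/2: 15 assignments
value 1/4: 20 assignments
value 0: 75 assignments
So 15 of the 125 assignments meet the threshold.

15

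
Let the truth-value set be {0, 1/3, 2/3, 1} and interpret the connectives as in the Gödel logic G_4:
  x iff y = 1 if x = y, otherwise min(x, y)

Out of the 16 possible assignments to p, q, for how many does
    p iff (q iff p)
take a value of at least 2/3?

9

p = 0, q = 0 ↦ 0  <
p = 0, q = 1/3 ↦ 1  ≥
p = 0, q = 2/3 ↦ 1  ≥
p = 0, q = 1 ↦ 1  ≥
p = 1/3, q = 0 ↦ 0  <
p = 1/3, q = 1/3 ↦ 1/3  <
p = 1/3, q = 2/3 ↦ 1  ≥
p = 1/3, q = 1 ↦ 1  ≥
p = 2/3, q = 0 ↦ 0  <
p = 2/3, q = 1/3 ↦ 1/3  <
p = 2/3, q = 2/3 ↦ 2/3  ≥
p = 2/3, q = 1 ↦ 1  ≥
p = 1, q = 0 ↦ 0  <
p = 1, q = 1/3 ↦ 1/3  <
p = 1, q = 2/3 ↦ 2/3  ≥
p = 1, q = 1 ↦ 1  ≥
So 9 of the 16 assignments meet the threshold.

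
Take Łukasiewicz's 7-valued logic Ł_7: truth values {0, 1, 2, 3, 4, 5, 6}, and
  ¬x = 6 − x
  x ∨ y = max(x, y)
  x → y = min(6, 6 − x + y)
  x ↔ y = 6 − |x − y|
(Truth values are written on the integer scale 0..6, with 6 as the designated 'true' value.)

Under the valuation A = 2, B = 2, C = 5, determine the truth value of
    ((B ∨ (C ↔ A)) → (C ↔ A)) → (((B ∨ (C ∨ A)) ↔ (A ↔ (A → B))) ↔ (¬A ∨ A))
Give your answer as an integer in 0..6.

C ↔ A = 5 ↔ 2 = 3
B ∨ (C ↔ A) = 2 ∨ 3 = 3
C ↔ A = 5 ↔ 2 = 3
(B ∨ (C ↔ A)) → (C ↔ A) = 3 → 3 = 6
C ∨ A = 5 ∨ 2 = 5
B ∨ (C ∨ A) = 2 ∨ 5 = 5
A → B = 2 → 2 = 6
A ↔ (A → B) = 2 ↔ 6 = 2
(B ∨ (C ∨ A)) ↔ (A ↔ (A → B)) = 5 ↔ 2 = 3
¬A = ¬2 = 4
¬A ∨ A = 4 ∨ 2 = 4
((B ∨ (C ∨ A)) ↔ (A ↔ (A → B))) ↔ (¬A ∨ A) = 3 ↔ 4 = 5
((B ∨ (C ↔ A)) → (C ↔ A)) → (((B ∨ (C ∨ A)) ↔ (A ↔ (A → B))) ↔ (¬A ∨ A)) = 6 → 5 = 5

5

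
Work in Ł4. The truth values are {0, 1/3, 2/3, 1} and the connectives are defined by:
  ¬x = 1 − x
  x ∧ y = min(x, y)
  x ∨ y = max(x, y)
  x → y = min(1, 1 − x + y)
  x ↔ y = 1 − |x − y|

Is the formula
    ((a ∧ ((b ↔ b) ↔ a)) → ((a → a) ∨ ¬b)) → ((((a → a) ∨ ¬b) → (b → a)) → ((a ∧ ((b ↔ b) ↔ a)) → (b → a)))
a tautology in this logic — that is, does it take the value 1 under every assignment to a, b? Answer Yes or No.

Yes

a = 0, b = 0 ↦ 1
a = 0, b = 1/3 ↦ 1
a = 0, b = 2/3 ↦ 1
a = 0, b = 1 ↦ 1
a = 1/3, b = 0 ↦ 1
a = 1/3, b = 1/3 ↦ 1
a = 1/3, b = 2/3 ↦ 1
a = 1/3, b = 1 ↦ 1
a = 2/3, b = 0 ↦ 1
a = 2/3, b = 1/3 ↦ 1
a = 2/3, b = 2/3 ↦ 1
a = 2/3, b = 1 ↦ 1
a = 1, b = 0 ↦ 1
a = 1, b = 1/3 ↦ 1
a = 1, b = 2/3 ↦ 1
a = 1, b = 1 ↦ 1
Every assignment gives a value ≥ 1.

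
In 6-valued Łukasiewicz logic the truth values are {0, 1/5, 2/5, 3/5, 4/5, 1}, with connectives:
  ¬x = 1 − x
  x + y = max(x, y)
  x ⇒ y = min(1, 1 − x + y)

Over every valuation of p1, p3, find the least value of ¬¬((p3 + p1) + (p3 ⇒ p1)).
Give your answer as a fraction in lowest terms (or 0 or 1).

Take p1 = 0, p3 = 2/5:
p3 + p1 = 2/5 + 0 = 2/5
p3 ⇒ p1 = 2/5 ⇒ 0 = 3/5
(p3 + p1) + (p3 ⇒ p1) = 2/5 + 3/5 = 3/5
¬((p3 + p1) + (p3 ⇒ p1)) = ¬3/5 = 2/5
¬¬((p3 + p1) + (p3 ⇒ p1)) = ¬2/5 = 3/5
No assignment yields a value below 3/5, so this is the minimum.

3/5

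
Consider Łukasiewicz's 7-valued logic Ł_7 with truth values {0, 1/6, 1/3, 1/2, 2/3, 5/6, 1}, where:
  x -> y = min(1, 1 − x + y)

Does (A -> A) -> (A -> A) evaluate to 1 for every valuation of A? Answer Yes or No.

A = 0 ↦ 1
A = 1/6 ↦ 1
A = 1/3 ↦ 1
A = 1/2 ↦ 1
A = 2/3 ↦ 1
A = 5/6 ↦ 1
A = 1 ↦ 1
Every assignment gives a value ≥ 1.

Yes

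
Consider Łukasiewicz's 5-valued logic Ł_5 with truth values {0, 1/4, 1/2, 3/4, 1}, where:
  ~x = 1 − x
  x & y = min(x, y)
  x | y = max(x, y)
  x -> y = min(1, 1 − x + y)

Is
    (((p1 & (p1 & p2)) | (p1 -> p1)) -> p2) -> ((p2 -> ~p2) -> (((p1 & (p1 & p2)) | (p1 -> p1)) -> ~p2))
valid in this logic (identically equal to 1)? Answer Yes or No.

Yes

At p1 = 1/4, p2 = 3/4, for instance:
p1 & p2 = 1/4 & 3/4 = 1/4
p1 & (p1 & p2) = 1/4 & 1/4 = 1/4
p1 -> p1 = 1/4 -> 1/4 = 1
(p1 & (p1 & p2)) | (p1 -> p1) = 1/4 | 1 = 1
((p1 & (p1 & p2)) | (p1 -> p1)) -> p2 = 1 -> 3/4 = 3/4
~p2 = ~3/4 = 1/4
p2 -> ~p2 = 3/4 -> 1/4 = 1/2
((p1 & (p1 & p2)) | (p1 -> p1)) -> ~p2 = 1 -> 1/4 = 1/4
(p2 -> ~p2) -> (((p1 & (p1 & p2)) | (p1 -> p1)) -> ~p2) = 1/2 -> 1/4 = 3/4
(((p1 & (p1 & p2)) | (p1 -> p1)) -> p2) -> ((p2 -> ~p2) -> (((p1 & (p1 & p2)) | (p1 -> p1)) -> ~p2)) = 3/4 -> 3/4 = 1
and checking the remaining 24 assignments likewise gives ≥ 1 in every case.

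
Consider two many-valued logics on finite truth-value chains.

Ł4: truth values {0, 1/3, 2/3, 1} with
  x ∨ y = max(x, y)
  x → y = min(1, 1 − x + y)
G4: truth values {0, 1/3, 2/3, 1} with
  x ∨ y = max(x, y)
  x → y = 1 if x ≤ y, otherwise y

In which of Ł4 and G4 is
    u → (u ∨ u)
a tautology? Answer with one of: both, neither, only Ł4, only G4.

both

In Ł4: every assignment gives 1 — tautology.
In G4: every assignment gives 1 — tautology.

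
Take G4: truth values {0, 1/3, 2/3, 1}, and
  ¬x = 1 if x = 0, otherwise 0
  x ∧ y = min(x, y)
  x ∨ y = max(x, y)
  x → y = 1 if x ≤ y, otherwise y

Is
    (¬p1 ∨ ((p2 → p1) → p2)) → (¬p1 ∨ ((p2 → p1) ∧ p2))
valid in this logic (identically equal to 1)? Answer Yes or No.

No

Counterexample: take p1 = 1/3, p2 = 2/3.
¬p1 = ¬1/3 = 0
p2 → p1 = 2/3 → 1/3 = 1/3
(p2 → p1) → p2 = 1/3 → 2/3 = 1
¬p1 ∨ ((p2 → p1) → p2) = 0 ∨ 1 = 1
¬p1 = ¬1/3 = 0
p2 → p1 = 2/3 → 1/3 = 1/3
(p2 → p1) ∧ p2 = 1/3 ∧ 2/3 = 1/3
¬p1 ∨ ((p2 → p1) ∧ p2) = 0 ∨ 1/3 = 1/3
(¬p1 ∨ ((p2 → p1) → p2)) → (¬p1 ∨ ((p2 → p1) ∧ p2)) = 1 → 1/3 = 1/3
This gives 1/3 ≠ 1.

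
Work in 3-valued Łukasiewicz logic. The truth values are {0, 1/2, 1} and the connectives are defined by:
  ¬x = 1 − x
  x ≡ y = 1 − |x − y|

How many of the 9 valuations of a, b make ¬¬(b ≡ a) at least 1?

3

a = 0, b = 0 ↦ 1  ≥
a = 0, b = 1/2 ↦ 1/2  <
a = 0, b = 1 ↦ 0  <
a = 1/2, b = 0 ↦ 1/2  <
a = 1/2, b = 1/2 ↦ 1  ≥
a = 1/2, b = 1 ↦ 1/2  <
a = 1, b = 0 ↦ 0  <
a = 1, b = 1/2 ↦ 1/2  <
a = 1, b = 1 ↦ 1  ≥
So 3 of the 9 assignments meet the threshold.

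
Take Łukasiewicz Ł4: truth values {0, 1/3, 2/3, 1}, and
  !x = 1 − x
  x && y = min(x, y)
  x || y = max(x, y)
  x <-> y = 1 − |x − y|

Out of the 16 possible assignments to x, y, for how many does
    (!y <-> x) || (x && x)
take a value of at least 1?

x = 0, y = 0 ↦ 0  <
x = 0, y = 1/3 ↦ 1/3  <
x = 0, y = 2/3 ↦ 2/3  <
x = 0, y = 1 ↦ 1  ≥
x = 1/3, y = 0 ↦ 1/3  <
x = 1/3, y = 1/3 ↦ 2/3  <
x = 1/3, y = 2/3 ↦ 1  ≥
x = 1/3, y = 1 ↦ 2/3  <
x = 2/3, y = 0 ↦ 2/3  <
x = 2/3, y = 1/3 ↦ 1  ≥
x = 2/3, y = 2/3 ↦ 2/3  <
x = 2/3, y = 1 ↦ 2/3  <
x = 1, y = 0 ↦ 1  ≥
x = 1, y = 1/3 ↦ 1  ≥
x = 1, y = 2/3 ↦ 1  ≥
x = 1, y = 1 ↦ 1  ≥
So 7 of the 16 assignments meet the threshold.

7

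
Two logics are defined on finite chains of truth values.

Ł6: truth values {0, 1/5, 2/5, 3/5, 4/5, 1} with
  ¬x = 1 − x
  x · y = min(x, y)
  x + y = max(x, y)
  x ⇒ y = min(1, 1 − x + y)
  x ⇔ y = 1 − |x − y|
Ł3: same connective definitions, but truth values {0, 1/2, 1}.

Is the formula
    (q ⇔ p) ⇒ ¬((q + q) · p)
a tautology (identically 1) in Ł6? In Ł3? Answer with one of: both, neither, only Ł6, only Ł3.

In Ł6: at p = 1/5, q = 1/5 the value is 4/5 — not a tautology.
In Ł3: at p = 1/2, q = 1/2 the value is 1/2 — not a tautology.

neither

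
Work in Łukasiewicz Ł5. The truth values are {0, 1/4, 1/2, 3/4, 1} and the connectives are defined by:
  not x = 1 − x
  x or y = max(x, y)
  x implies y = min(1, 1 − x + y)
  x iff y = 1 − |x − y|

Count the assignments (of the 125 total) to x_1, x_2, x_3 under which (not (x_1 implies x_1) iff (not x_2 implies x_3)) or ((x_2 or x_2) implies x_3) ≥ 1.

value 1: 75 assignments (counts)
value 3/4: 20 assignments
value 1/2: 15 assignments
value 1/4: 10 assignments
value 0: 5 assignments
So 75 of the 125 assignments meet the threshold.

75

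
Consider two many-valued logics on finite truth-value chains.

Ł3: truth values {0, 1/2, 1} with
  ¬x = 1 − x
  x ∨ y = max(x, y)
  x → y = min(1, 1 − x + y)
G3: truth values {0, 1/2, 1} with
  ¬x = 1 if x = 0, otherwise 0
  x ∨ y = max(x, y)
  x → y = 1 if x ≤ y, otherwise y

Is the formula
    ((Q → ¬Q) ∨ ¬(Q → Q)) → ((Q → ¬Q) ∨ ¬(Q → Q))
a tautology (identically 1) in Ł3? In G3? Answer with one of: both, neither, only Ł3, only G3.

In Ł3: every assignment gives 1 — tautology.
In G3: every assignment gives 1 — tautology.

both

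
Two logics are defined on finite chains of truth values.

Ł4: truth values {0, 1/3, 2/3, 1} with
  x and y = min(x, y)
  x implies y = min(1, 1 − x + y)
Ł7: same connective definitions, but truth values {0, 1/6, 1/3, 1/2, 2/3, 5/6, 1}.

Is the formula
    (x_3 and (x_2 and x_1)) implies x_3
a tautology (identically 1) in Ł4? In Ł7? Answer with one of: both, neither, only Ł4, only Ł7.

In Ł4: every assignment gives 1 — tautology.
In Ł7: every assignment gives 1 — tautology.

both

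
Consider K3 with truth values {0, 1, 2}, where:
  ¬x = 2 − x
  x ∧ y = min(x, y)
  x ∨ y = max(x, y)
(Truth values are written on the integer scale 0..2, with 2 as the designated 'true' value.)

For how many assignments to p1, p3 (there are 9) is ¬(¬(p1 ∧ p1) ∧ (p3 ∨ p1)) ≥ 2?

4

p1 = 0, p3 = 0 ↦ 2  ≥
p1 = 0, p3 = 1 ↦ 1  <
p1 = 0, p3 = 2 ↦ 0  <
p1 = 1, p3 = 0 ↦ 1  <
p1 = 1, p3 = 1 ↦ 1  <
p1 = 1, p3 = 2 ↦ 1  <
p1 = 2, p3 = 0 ↦ 2  ≥
p1 = 2, p3 = 1 ↦ 2  ≥
p1 = 2, p3 = 2 ↦ 2  ≥
So 4 of the 9 assignments meet the threshold.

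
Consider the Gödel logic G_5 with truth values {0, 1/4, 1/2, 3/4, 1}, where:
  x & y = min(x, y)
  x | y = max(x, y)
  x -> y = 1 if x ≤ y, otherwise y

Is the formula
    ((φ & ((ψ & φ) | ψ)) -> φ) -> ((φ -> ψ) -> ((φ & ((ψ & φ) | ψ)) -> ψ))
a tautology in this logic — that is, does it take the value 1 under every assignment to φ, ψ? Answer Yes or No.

At φ = 1/2, ψ = 0, for instance:
ψ & φ = 0 & 1/2 = 0
(ψ & φ) | ψ = 0 | 0 = 0
φ & ((ψ & φ) | ψ) = 1/2 & 0 = 0
(φ & ((ψ & φ) | ψ)) -> φ = 0 -> 1/2 = 1
φ -> ψ = 1/2 -> 0 = 0
(φ & ((ψ & φ) | ψ)) -> ψ = 0 -> 0 = 1
(φ -> ψ) -> ((φ & ((ψ & φ) | ψ)) -> ψ) = 0 -> 1 = 1
((φ & ((ψ & φ) | ψ)) -> φ) -> ((φ -> ψ) -> ((φ & ((ψ & φ) | ψ)) -> ψ)) = 1 -> 1 = 1
and checking the remaining 24 assignments likewise gives ≥ 1 in every case.

Yes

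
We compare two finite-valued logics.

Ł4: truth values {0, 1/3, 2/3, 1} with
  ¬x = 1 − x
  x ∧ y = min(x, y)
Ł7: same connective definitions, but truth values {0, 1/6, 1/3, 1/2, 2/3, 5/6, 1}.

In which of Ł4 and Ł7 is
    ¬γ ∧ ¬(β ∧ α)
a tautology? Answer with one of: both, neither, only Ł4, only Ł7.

neither

In Ł4: at α = 0, β = 0, γ = 1/3 the value is 2/3 — not a tautology.
In Ł7: at α = 0, β = 0, γ = 1/6 the value is 5/6 — not a tautology.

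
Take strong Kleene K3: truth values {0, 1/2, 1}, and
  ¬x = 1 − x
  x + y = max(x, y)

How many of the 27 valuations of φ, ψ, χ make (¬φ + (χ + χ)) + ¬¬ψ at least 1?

value 1: 19 assignments (counts)
value 1/2: 7 assignments
value 0: 1 assignment
So 19 of the 27 assignments meet the threshold.

19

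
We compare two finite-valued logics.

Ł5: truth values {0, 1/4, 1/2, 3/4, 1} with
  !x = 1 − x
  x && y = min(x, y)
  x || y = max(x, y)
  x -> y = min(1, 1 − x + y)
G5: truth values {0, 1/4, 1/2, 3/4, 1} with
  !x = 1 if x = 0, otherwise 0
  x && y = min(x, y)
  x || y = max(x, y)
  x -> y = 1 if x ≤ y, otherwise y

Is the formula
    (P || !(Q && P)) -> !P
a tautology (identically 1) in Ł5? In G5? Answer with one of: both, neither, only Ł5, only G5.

neither

In Ł5: at P = 1/4, Q = 0 the value is 3/4 — not a tautology.
In G5: at P = 1/4, Q = 0 the value is 0 — not a tautology.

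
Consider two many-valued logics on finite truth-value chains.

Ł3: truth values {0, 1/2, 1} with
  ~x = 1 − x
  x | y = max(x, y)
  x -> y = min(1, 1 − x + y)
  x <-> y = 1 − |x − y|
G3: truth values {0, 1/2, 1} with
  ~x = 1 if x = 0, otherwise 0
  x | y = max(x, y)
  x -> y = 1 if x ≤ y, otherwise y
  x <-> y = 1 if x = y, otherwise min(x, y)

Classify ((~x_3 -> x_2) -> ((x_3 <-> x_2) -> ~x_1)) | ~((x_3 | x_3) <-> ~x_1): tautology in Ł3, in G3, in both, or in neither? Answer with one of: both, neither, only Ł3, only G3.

only G3

In Ł3: at x_1 = 1/2, x_2 = 1/2, x_3 = 1/2 the value is 1/2 — not a tautology.
In G3: every assignment gives 1 — tautology.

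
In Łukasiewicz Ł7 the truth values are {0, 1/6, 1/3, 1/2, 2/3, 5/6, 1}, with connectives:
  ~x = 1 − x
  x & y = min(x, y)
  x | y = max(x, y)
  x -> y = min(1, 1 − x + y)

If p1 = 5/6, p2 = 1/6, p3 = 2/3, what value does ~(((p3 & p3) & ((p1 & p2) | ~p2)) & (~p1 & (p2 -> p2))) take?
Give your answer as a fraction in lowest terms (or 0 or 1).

p3 & p3 = 2/3 & 2/3 = 2/3
p1 & p2 = 5/6 & 1/6 = 1/6
~p2 = ~1/6 = 5/6
(p1 & p2) | ~p2 = 1/6 | 5/6 = 5/6
(p3 & p3) & ((p1 & p2) | ~p2) = 2/3 & 5/6 = 2/3
~p1 = ~5/6 = 1/6
p2 -> p2 = 1/6 -> 1/6 = 1
~p1 & (p2 -> p2) = 1/6 & 1 = 1/6
((p3 & p3) & ((p1 & p2) | ~p2)) & (~p1 & (p2 -> p2)) = 2/3 & 1/6 = 1/6
~(((p3 & p3) & ((p1 & p2) | ~p2)) & (~p1 & (p2 -> p2))) = ~1/6 = 5/6

5/6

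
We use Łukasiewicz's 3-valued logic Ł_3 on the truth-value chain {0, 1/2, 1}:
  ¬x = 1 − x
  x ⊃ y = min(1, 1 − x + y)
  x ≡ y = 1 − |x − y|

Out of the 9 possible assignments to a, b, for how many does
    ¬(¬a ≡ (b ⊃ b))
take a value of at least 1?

3

a = 0, b = 0 ↦ 0  <
a = 0, b = 1/2 ↦ 0  <
a = 0, b = 1 ↦ 0  <
a = 1/2, b = 0 ↦ 1/2  <
a = 1/2, b = 1/2 ↦ 1/2  <
a = 1/2, b = 1 ↦ 1/2  <
a = 1, b = 0 ↦ 1  ≥
a = 1, b = 1/2 ↦ 1  ≥
a = 1, b = 1 ↦ 1  ≥
So 3 of the 9 assignments meet the threshold.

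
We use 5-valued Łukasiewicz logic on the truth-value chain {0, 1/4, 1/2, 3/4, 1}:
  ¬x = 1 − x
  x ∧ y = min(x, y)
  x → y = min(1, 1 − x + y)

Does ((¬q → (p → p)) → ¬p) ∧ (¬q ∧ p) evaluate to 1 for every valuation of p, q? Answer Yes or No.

Counterexample: take p = 0, q = 0.
¬q = ¬0 = 1
p → p = 0 → 0 = 1
¬q → (p → p) = 1 → 1 = 1
¬p = ¬0 = 1
(¬q → (p → p)) → ¬p = 1 → 1 = 1
¬q = ¬0 = 1
¬q ∧ p = 1 ∧ 0 = 0
((¬q → (p → p)) → ¬p) ∧ (¬q ∧ p) = 1 ∧ 0 = 0
This gives 0 ≠ 1.

No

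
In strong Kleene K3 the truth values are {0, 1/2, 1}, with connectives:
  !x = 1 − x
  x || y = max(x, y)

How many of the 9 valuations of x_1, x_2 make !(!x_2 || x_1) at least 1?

x_1 = 0, x_2 = 0 ↦ 0  <
x_1 = 0, x_2 = 1/2 ↦ 1/2  <
x_1 = 0, x_2 = 1 ↦ 1  ≥
x_1 = 1/2, x_2 = 0 ↦ 0  <
x_1 = 1/2, x_2 = 1/2 ↦ 1/2  <
x_1 = 1/2, x_2 = 1 ↦ 1/2  <
x_1 = 1, x_2 = 0 ↦ 0  <
x_1 = 1, x_2 = 1/2 ↦ 0  <
x_1 = 1, x_2 = 1 ↦ 0  <
So 1 of the 9 assignments meets the threshold.

1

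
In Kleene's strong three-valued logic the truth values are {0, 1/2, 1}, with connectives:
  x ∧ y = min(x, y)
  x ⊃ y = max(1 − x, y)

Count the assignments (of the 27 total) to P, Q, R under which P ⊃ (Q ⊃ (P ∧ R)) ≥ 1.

17

value 1: 17 assignments (counts)
value 1/2: 9 assignments
value 0: 1 assignment
So 17 of the 27 assignments meet the threshold.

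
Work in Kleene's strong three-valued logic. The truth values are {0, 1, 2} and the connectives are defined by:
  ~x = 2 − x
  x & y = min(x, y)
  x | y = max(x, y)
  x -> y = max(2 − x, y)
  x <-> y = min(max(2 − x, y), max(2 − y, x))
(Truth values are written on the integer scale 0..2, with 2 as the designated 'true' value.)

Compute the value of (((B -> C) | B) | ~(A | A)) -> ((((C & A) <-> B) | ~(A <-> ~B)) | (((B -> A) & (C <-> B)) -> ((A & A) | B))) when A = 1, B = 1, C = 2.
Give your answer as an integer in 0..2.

1

B -> C = 1 -> 2 = 2
(B -> C) | B = 2 | 1 = 2
A | A = 1 | 1 = 1
~(A | A) = ~1 = 1
((B -> C) | B) | ~(A | A) = 2 | 1 = 2
C & A = 2 & 1 = 1
(C & A) <-> B = 1 <-> 1 = 1
~B = ~1 = 1
A <-> ~B = 1 <-> 1 = 1
~(A <-> ~B) = ~1 = 1
((C & A) <-> B) | ~(A <-> ~B) = 1 | 1 = 1
B -> A = 1 -> 1 = 1
C <-> B = 2 <-> 1 = 1
(B -> A) & (C <-> B) = 1 & 1 = 1
A & A = 1 & 1 = 1
(A & A) | B = 1 | 1 = 1
((B -> A) & (C <-> B)) -> ((A & A) | B) = 1 -> 1 = 1
(((C & A) <-> B) | ~(A <-> ~B)) | (((B -> A) & (C <-> B)) -> ((A & A) | B)) = 1 | 1 = 1
(((B -> C) | B) | ~(A | A)) -> ((((C & A) <-> B) | ~(A <-> ~B)) | (((B -> A) & (C <-> B)) -> ((A & A) | B))) = 2 -> 1 = 1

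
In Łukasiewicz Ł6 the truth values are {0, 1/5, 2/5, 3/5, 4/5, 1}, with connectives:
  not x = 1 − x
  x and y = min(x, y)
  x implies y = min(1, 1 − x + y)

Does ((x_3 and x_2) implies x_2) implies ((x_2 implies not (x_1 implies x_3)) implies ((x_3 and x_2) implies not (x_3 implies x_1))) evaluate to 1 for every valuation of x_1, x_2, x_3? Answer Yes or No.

Counterexample: take x_1 = 2/5, x_2 = 1/5, x_3 = 1/5.
x_3 and x_2 = 1/5 and 1/5 = 1/5
(x_3 and x_2) implies x_2 = 1/5 implies 1/5 = 1
x_1 implies x_3 = 2/5 implies 1/5 = 4/5
not (x_1 implies x_3) = not 4/5 = 1/5
x_2 implies not (x_1 implies x_3) = 1/5 implies 1/5 = 1
x_3 and x_2 = 1/5 and 1/5 = 1/5
x_3 implies x_1 = 1/5 implies 2/5 = 1
not (x_3 implies x_1) = not 1 = 0
(x_3 and x_2) implies not (x_3 implies x_1) = 1/5 implies 0 = 4/5
(x_2 implies not (x_1 implies x_3)) implies ((x_3 and x_2) implies not (x_3 implies x_1)) = 1 implies 4/5 = 4/5
((x_3 and x_2) implies x_2) implies ((x_2 implies not (x_1 implies x_3)) implies ((x_3 and x_2) implies not (x_3 implies x_1))) = 1 implies 4/5 = 4/5
This gives 4/5 ≠ 1.

No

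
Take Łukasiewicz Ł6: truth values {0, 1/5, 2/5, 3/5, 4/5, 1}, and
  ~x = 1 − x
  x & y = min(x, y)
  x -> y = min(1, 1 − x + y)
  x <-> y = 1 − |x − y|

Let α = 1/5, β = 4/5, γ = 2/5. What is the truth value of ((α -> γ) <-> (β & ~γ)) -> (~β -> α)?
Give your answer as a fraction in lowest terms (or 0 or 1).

α -> γ = 1/5 -> 2/5 = 1
~γ = ~2/5 = 3/5
β & ~γ = 4/5 & 3/5 = 3/5
(α -> γ) <-> (β & ~γ) = 1 <-> 3/5 = 3/5
~β = ~4/5 = 1/5
~β -> α = 1/5 -> 1/5 = 1
((α -> γ) <-> (β & ~γ)) -> (~β -> α) = 3/5 -> 1 = 1

1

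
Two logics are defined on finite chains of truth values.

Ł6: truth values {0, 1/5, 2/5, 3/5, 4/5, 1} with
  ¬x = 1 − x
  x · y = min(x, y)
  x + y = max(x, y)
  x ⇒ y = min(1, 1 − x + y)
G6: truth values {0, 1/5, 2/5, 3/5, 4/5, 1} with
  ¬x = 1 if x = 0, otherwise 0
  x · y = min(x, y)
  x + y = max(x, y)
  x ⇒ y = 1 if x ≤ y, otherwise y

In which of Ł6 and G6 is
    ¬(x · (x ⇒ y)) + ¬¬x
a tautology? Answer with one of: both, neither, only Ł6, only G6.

only G6

In Ł6: at x = 1/5, y = 0 the value is 4/5 — not a tautology.
In G6: every assignment gives 1 — tautology.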